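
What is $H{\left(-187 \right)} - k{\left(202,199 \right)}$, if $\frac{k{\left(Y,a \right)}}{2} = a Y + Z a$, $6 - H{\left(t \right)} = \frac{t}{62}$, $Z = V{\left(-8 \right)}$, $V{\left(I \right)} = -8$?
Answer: $- \frac{4786585}{62} \approx -77203.0$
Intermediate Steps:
$Z = -8$
$H{\left(t \right)} = 6 - \frac{t}{62}$
$k{\left(Y,a \right)} = - 16 a + 2 Y a$ ($k{\left(Y,a \right)} = 2 \left(a Y - 8 a\right) = 2 \left(Y a - 8 a\right) = 2 \left(- 8 a + Y a\right) = - 16 a + 2 Y a$)
$H{\left(-187 \right)} - k{\left(202,199 \right)} = \left(6 - - \frac{187}{62}\right) - 2 \cdot 199 \left(-8 + 202\right) = \left(6 + \frac{187}{62}\right) - 2 \cdot 199 \cdot 194 = \frac{559}{62} - 77212 = - \frac{4786585}{62}$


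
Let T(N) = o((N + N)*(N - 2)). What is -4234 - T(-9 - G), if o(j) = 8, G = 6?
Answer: -4242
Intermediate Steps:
T(N) = 8
-4234 - T(-9 - G) = -4234 - 1*8 = -4234 - 8 = -4242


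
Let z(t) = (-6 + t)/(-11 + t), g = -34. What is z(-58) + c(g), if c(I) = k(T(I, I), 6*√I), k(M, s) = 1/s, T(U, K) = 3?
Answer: 64/69 - I*√34/204 ≈ 0.92754 - 0.028583*I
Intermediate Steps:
z(t) = (-6 + t)/(-11 + t)
c(I) = 1/(6*√I)
z(-58) + c(g) = (-6 - 58)/(-11 - 58) + 1/(6*√(-34)) = -64/(-69) + (-I*√34/34)/6 = -1/69*(-64) - I*√34/204 = 64/69 - I*√34/204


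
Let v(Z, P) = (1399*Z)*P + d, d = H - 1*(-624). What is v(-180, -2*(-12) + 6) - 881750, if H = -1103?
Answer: -8436829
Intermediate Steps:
d = -479 (d = -1103 - 1*(-624) = -1103 + 624 = -479)
v(Z, P) = -479 + 1399*P*Z (v(Z, P) = (1399*Z)*P - 479 = 1399*P*Z - 479 = -479 + 1399*P*Z)
v(-180, -2*(-12) + 6) - 881750 = (-479 + 1399*(-2*(-12) + 6)*(-180)) - 881750 = (-479 + 1399*(24 + 6)*(-180)) - 881750 = (-479 + 1399*30*(-180)) - 881750 = (-479 - 7554600) - 881750 = -7555079 - 881750 = -8436829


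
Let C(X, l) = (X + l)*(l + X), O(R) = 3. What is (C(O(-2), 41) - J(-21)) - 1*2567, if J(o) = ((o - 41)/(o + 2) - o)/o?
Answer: -251308/399 ≈ -629.84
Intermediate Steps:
C(X, l) = (X + l)² (C(X, l) = (X + l)*(X + l) = (X + l)²)
J(o) = (-o + (-41 + o)/(2 + o))/o (J(o) = ((-41 + o)/(2 + o) - o)/o = (-o + (-41 + o)/(2 + o))/o)
(C(O(-2), 41) - J(-21)) - 1*2567 = ((3 + 41)² - (-41 - 1*(-21) - 1*(-21)²)/((-21)*(2 - 21))) - 1*2567 = (44² - (-1)*(-41 + 21 - 1*441)/(21*(-19))) - 2567 = (1936 - (-1)*(-1)*(-41 + 21 - 441)/(21*19)) - 2567 = (1936 - (-1)*(-1)*(-461)/(21*19)) - 2567 = (1936 - 1*(-461/399)) - 2567 = (1936 + 461/399) - 2567 = 772925/399 - 2567 = -251308/399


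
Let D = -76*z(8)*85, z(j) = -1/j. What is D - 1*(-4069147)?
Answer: 8139909/2 ≈ 4.0700e+6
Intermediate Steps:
D = 1615/2 (D = -(-76)/8*85 = -76*(-⅛)*85 = (19/2)*85 = 1615/2 ≈ 807.50)
D - 1*(-4069147) = 1615/2 - 1*(-4069147) = 1615/2 + 4069147 = 8139909/2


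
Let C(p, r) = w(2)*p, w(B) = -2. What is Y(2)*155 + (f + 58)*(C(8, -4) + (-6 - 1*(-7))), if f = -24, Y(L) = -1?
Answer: -665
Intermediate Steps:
C(p, r) = -2*p
Y(2)*155 + (f + 58)*(C(8, -4) + (-6 - 1*(-7))) = -1*155 + (-24 + 58)*(-2*8 + (-6 - 1*(-7))) = -155 + 34*(-16 + (-6 + 7)) = -155 + 34*(-16 + 1) = -155 + 34*(-15) = -155 - 510 = -665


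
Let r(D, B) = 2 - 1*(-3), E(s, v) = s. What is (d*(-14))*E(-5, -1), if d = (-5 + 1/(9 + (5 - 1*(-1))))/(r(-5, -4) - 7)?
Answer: 518/3 ≈ 172.67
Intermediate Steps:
r(D, B) = 5 (r(D, B) = 2 + 3 = 5)
d = 37/15 (d = (-5 + 1/(9 + (5 - 1*(-1))))/(5 - 7) = (-5 + 1/(9 + (5 + 1)))/(-2) = (-5 + 1/(9 + 6))*(-½) = (-5 + 1/15)*(-½) = -74/15*(-½) = 37/15 ≈ 2.4667)
(d*(-14))*E(-5, -1) = ((37/15)*(-14))*(-5) = -518/15*(-5) = 518/3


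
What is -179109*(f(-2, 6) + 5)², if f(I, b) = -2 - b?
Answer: -1611981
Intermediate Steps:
-179109*(f(-2, 6) + 5)² = -179109*((-2 - 1*6) + 5)² = -179109*((-2 - 6) + 5)² = -179109*(-8 + 5)² = -179109*(-3)² = -179109*9 = -1611981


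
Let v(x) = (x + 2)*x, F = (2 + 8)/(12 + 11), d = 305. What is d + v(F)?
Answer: 161905/529 ≈ 306.06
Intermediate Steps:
F = 10/23 ≈ 0.43478
v(x) = x*(2 + x) (v(x) = (2 + x)*x = x*(2 + x))
d + v(F) = 305 + 10*(2 + 10/23)/23 = 305 + (10/23)*(56/23) = 305 + 560/529 = 161905/529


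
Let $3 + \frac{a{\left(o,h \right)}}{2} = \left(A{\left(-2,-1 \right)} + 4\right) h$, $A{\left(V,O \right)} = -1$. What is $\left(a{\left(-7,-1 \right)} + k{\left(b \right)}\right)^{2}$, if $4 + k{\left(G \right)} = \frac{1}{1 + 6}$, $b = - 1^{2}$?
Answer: $\frac{12321}{49} \approx 251.45$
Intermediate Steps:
$a{\left(o,h \right)} = -6 + 6 h$ ($a{\left(o,h \right)} = -6 + 2 \left(-1 + 4\right) h = -6 + 2 \cdot 3 h = -6 + 6 h$)
$b = -1$ ($b = \left(-1\right) 1 = -1$)
$k{\left(G \right)} = - \frac{27}{7}$ ($k{\left(G \right)} = -4 + \frac{1}{1 + 6} = -4 + \frac{1}{7} = - \frac{27}{7}$)
$\left(a{\left(-7,-1 \right)} + k{\left(b \right)}\right)^{2} = \left(\left(-6 + 6 \left(-1\right)\right) - \frac{27}{7}\right)^{2} = \left(\left(-6 - 6\right) - \frac{27}{7}\right)^{2} = \left(-12 - \frac{27}{7}\right)^{2} = \left(- \frac{111}{7}\right)^{2} = \frac{12321}{49}$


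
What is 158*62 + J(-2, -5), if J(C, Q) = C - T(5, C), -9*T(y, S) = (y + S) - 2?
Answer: 88147/9 ≈ 9794.1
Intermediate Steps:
T(y, S) = 2/9 - S/9 - y/9 (T(y, S) = -((y + S) - 2)/9 = -((S + y) - 2)/9 = -(-2 + S + y)/9 = 2/9 - S/9 - y/9)
J(C, Q) = 1/3 + 10*C/9 (J(C, Q) = C - (2/9 - C/9 - 1/9*5) = C - (2/9 - C/9 - 5/9) = C - (-1/3 - C/9) = C + (1/3 + C/9) = 1/3 + 10*C/9)
158*62 + J(-2, -5) = 158*62 + (1/3 + (10/9)*(-2)) = 9796 + (1/3 - 20/9) = 9796 - 17/9 = 88147/9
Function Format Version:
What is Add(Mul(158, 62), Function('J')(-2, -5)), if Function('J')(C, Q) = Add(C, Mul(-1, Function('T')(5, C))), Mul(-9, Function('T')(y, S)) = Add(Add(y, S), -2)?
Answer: Rational(88147, 9) ≈ 9794.1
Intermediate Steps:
Function('T')(y, S) = Add(Rational(2, 9), Mul(Rational(-1, 9), S), Mul(Rational(-1, 9), y)) (Function('T')(y, S) = Mul(Rational(-1, 9), Add(Add(y, S), -2)) = Mul(Rational(-1, 9), Add(Add(S, y), -2)) = Mul(Rational(-1, 9), Add(-2, S, y)) = Add(Rational(2, 9), Mul(Rational(-1, 9), S), Mul(Rational(-1, 9), y)))
Function('J')(C, Q) = Add(Rational(1, 3), Mul(Rational(10, 9), C)) (Function('J')(C, Q) = Add(C, Mul(-1, Add(Rational(2, 9), Mul(Rational(-1, 9), C), Mul(Rational(-1, 9), 5)))) = Add(C, Mul(-1, Add(Rational(2, 9), Mul(Rational(-1, 9), C), Rational(-5, 9)))) = Add(C, Mul(-1, Add(Rational(-1, 3), Mul(Rational(-1, 9), C)))) = Add(C, Add(Rational(1, 3), Mul(Rational(1, 9), C))) = Add(Rational(1, 3), Mul(Rational(10, 9), C)))
Add(Mul(158, 62), Function('J')(-2, -5)) = Add(Mul(158, 62), Add(Rational(1, 3), Mul(Rational(10, 9), -2))) = Add(9796, Add(Rational(1, 3), Rational(-20, 9))) = Add(9796, Rational(-17, 9)) = Rational(88147, 9)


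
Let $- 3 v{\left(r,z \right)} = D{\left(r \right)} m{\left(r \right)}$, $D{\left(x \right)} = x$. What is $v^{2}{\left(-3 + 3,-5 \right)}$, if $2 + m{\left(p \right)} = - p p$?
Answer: $0$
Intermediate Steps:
$m{\left(p \right)} = -2 - p^{2}$ ($m{\left(p \right)} = -2 + - p p = -2 - p^{2}$)
$v{\left(r,z \right)} = - \frac{r \left(-2 - r^{2}\right)}{3}$
$v^{2}{\left(-3 + 3,-5 \right)} = \left(\frac{\left(-3 + 3\right) \left(2 + \left(-3 + 3\right)^{2}\right)}{3}\right)^{2} = \left(\frac{1}{3} \cdot 0 \left(2 + 0^{2}\right)\right)^{2} = \left(\frac{1}{3} \cdot 0 \left(2 + 0\right)\right)^{2} = \left(\frac{1}{3} \cdot 0 \cdot 2\right)^{2} = 0^{2} = 0$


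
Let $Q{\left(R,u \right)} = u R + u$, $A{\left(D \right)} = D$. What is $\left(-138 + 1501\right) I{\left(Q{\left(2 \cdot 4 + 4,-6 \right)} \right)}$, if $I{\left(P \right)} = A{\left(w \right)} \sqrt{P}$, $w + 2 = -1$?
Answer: $- 4089 i \sqrt{78} \approx - 36113.0 i$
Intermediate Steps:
$w = -3$ ($w = -2 - 1 = -3$)
$Q{\left(R,u \right)} = u + R u$ ($Q{\left(R,u \right)} = R u + u = u + R u$)
$I{\left(P \right)} = - 3 \sqrt{P}$
$\left(-138 + 1501\right) I{\left(Q{\left(2 \cdot 4 + 4,-6 \right)} \right)} = \left(-138 + 1501\right) \left(- 3 \sqrt{- 6 \left(1 + \left(2 \cdot 4 + 4\right)\right)}\right) = 1363 \left(- 3 \sqrt{- 6 \left(1 + \left(8 + 4\right)\right)}\right) = 1363 \left(- 3 \sqrt{- 6 \left(1 + 12\right)}\right) = 1363 \left(- 3 \sqrt{\left(-6\right) 13}\right) = 1363 \left(- 3 \sqrt{-78}\right) = 1363 \left(- 3 i \sqrt{78}\right) = - 4089 i \sqrt{78}$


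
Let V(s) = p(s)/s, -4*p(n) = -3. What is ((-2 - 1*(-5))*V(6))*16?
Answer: 6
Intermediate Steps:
p(n) = ¾ (p(n) = -¼*(-3) = ¾)
V(s) = 3/(4*s)
((-2 - 1*(-5))*V(6))*16 = ((-2 - 1*(-5))*((¾)/6))*16 = ((-2 + 5)*((¾)*(⅙)))*16 = (3*(⅛))*16 = (3/8)*16 = 6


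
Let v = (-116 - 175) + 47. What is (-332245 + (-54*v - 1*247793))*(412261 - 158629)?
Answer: -143774342784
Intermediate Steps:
v = -244 (v = -291 + 47 = -244)
(-332245 + (-54*v - 1*247793))*(412261 - 158629) = (-332245 + (-54*(-244) - 1*247793))*(412261 - 158629) = (-332245 + (13176 - 247793))*253632 = (-332245 - 234617)*253632 = -566862*253632 = -143774342784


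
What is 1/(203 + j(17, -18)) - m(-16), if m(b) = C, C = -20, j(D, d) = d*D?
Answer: 2059/103 ≈ 19.990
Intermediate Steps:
j(D, d) = D*d
m(b) = -20
1/(203 + j(17, -18)) - m(-16) = 1/(203 + 17*(-18)) - 1*(-20) = 1/(203 - 306) + 20 = 1/(-103) + 20 = -1/103 + 20 = 2059/103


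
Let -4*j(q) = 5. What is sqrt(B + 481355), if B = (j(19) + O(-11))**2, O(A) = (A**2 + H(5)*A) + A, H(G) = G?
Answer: sqrt(7747905)/4 ≈ 695.88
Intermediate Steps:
j(q) = -5/4 (j(q) = -1/4*5 = -5/4)
O(A) = A**2 + 6*A (O(A) = (A**2 + 5*A) + A = A**2 + 6*A)
B = 46225/16 (B = (-5/4 - 11*(6 - 11))**2 = (-5/4 - 11*(-5))**2 = (-5/4 + 55)**2 = (215/4)**2 = 46225/16 ≈ 2889.1)
sqrt(B + 481355) = sqrt(46225/16 + 481355) = sqrt(7747905/16) = sqrt(7747905)/4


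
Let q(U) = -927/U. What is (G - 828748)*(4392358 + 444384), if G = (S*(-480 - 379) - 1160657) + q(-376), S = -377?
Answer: -1514505769822835/188 ≈ -8.0559e+12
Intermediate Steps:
G = -314641137/376 (G = (-377*(-480 - 379) - 1160657) - 927/(-376) = (-377*(-859) - 1160657) - 927*(-1/376) = (323843 - 1160657) + 927/376 = -836814 + 927/376 = -314641137/376 ≈ -8.3681e+5)
(G - 828748)*(4392358 + 444384) = (-314641137/376 - 828748)*(4392358 + 444384) = -626250385/376*4836742 = -1514505769822835/188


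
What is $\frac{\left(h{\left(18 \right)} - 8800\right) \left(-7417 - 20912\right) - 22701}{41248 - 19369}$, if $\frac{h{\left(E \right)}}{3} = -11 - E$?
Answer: $\frac{379694}{33} \approx 11506.0$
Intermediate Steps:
$h{\left(E \right)} = -33 - 3 E$ ($h{\left(E \right)} = 3 \left(-11 - E\right) = -33 - 3 E$)
$\frac{\left(h{\left(18 \right)} - 8800\right) \left(-7417 - 20912\right) - 22701}{41248 - 19369} = \frac{\left(\left(-33 - 54\right) - 8800\right) \left(-7417 - 20912\right) - 22701}{41248 - 19369} = \frac{\left(\left(-33 - 54\right) - 8800\right) \left(-28329\right) - 22701}{21879} = \left(\left(-87 - 8800\right) \left(-28329\right) - 22701\right) \frac{1}{21879} = \left(\left(-8887\right) \left(-28329\right) - 22701\right) \frac{1}{21879} = \left(251759823 - 22701\right) \frac{1}{21879} = 251737122 \cdot \frac{1}{21879} = \frac{379694}{33}$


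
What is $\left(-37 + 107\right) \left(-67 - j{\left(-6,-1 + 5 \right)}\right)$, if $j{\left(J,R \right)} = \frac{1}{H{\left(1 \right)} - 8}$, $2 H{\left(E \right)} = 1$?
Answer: $- \frac{14042}{3} \approx -4680.7$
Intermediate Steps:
$H{\left(E \right)} = \frac{1}{2}$ ($H{\left(E \right)} = \frac{1}{2} \cdot 1 = \frac{1}{2}$)
$j{\left(J,R \right)} = - \frac{2}{15}$ ($j{\left(J,R \right)} = \frac{1}{\frac{1}{2} - 8} = \frac{1}{- \frac{15}{2}} = - \frac{2}{15}$)
$\left(-37 + 107\right) \left(-67 - j{\left(-6,-1 + 5 \right)}\right) = \left(-37 + 107\right) \left(-67 - - \frac{2}{15}\right) = 70 \left(-67 + \frac{2}{15}\right) = 70 \left(- \frac{1003}{15}\right) = - \frac{14042}{3}$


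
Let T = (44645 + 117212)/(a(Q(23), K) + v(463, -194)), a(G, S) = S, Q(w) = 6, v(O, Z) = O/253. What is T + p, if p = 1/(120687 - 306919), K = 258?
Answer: 7626166998735/12242332984 ≈ 622.93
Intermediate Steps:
v(O, Z) = O/253 (v(O, Z) = O*(1/253) = O/253)
p = -1/186232 (p = 1/(-186232) = -1/186232 ≈ -5.3696e-6)
T = 40949821/65737 (T = (44645 + 117212)/(258 + (1/253)*463) = 161857/(258 + 463/253) = 161857/(65737/253) = 161857*(253/65737) = 40949821/65737 ≈ 622.93)
T + p = 40949821/65737 - 1/186232 = 7626166998735/12242332984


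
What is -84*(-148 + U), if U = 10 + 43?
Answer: 7980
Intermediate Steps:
U = 53
-84*(-148 + U) = -84*(-148 + 53) = -84*(-95) = 7980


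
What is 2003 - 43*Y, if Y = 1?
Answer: 1960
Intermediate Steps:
2003 - 43*Y = 2003 - 43*1 = 2003 - 43 = 1960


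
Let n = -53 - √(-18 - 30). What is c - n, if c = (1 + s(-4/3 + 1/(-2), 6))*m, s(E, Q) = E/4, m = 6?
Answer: 225/4 + 4*I*√3 ≈ 56.25 + 6.9282*I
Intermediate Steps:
s(E, Q) = E/4 (s(E, Q) = E*(¼) = E/4)
n = -53 - 4*I*√3 (n = -53 - √(-48) = -53 - 4*I*√3 ≈ -53.0 - 6.9282*I)
c = 13/4 (c = (1 + (-4/3 + 1/(-2))/4)*6 = (1 + (-4*⅓ + 1*(-½))/4)*6 = (1 + (-4/3 - ½)/4)*6 = (1 + (¼)*(-11/6))*6 = (1 - 11/24)*6 = (13/24)*6 = 13/4 ≈ 3.2500)
c - n = 13/4 - (-53 - 4*I*√3) = 13/4 + (53 + 4*I*√3) = 225/4 + 4*I*√3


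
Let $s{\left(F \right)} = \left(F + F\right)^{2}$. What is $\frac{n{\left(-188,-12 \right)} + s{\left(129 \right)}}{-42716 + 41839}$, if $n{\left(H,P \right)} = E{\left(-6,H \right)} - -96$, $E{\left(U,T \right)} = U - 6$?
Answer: $- \frac{66648}{877} \approx -75.995$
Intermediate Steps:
$E{\left(U,T \right)} = -6 + U$ ($E{\left(U,T \right)} = U - 6 = -6 + U$)
$n{\left(H,P \right)} = 84$ ($n{\left(H,P \right)} = \left(-6 - 6\right) - -96 = -12 + 96 = 84$)
$s{\left(F \right)} = 4 F^{2}$ ($s{\left(F \right)} = \left(2 F\right)^{2} = 4 F^{2}$)
$\frac{n{\left(-188,-12 \right)} + s{\left(129 \right)}}{-42716 + 41839} = \frac{84 + 4 \cdot 129^{2}}{-42716 + 41839} = \frac{84 + 4 \cdot 16641}{-877} = \left(84 + 66564\right) \left(- \frac{1}{877}\right) = 66648 \left(- \frac{1}{877}\right) = - \frac{66648}{877}$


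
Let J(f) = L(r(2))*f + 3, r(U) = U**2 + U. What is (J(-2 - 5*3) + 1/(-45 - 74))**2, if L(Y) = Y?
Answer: 138815524/14161 ≈ 9802.7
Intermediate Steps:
r(U) = U + U**2
J(f) = 3 + 6*f (J(f) = (2*(1 + 2))*f + 3 = (2*3)*f + 3 = 6*f + 3 = 3 + 6*f)
(J(-2 - 5*3) + 1/(-45 - 74))**2 = ((3 + 6*(-2 - 5*3)) + 1/(-45 - 74))**2 = ((3 + 6*(-2 - 15)) + 1/(-119))**2 = ((3 + 6*(-17)) - 1/119)**2 = ((3 - 102) - 1/119)**2 = (-99 - 1/119)**2 = (-11782/119)**2 = 138815524/14161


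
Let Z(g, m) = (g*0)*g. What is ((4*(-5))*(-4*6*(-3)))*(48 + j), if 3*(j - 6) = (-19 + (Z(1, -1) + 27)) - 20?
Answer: -72000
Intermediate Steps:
Z(g, m) = 0 (Z(g, m) = 0*g = 0)
j = 2 (j = 6 + ((-19 + (0 + 27)) - 20)/3 = 6 + ((-19 + 27) - 20)/3 = 6 + (8 - 20)/3 = 6 + (⅓)*(-12) = 6 - 4 = 2)
((4*(-5))*(-4*6*(-3)))*(48 + j) = ((4*(-5))*(-4*6*(-3)))*(48 + 2) = -(-480)*(-3)*50 = -20*72*50 = -1440*50 = -72000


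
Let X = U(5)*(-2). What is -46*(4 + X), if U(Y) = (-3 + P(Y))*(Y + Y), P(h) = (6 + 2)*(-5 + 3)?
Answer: -17664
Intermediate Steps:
P(h) = -16 (P(h) = 8*(-2) = -16)
U(Y) = -38*Y (U(Y) = (-3 - 16)*(Y + Y) = -38*Y)
X = 380 (X = -38*5*(-2) = -190*(-2) = 380)
-46*(4 + X) = -46*(4 + 380) = -46*384 = -17664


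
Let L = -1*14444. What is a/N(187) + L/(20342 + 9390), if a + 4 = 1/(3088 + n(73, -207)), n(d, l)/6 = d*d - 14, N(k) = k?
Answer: -24659097809/48618405638 ≈ -0.50720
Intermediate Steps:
L = -14444
n(d, l) = -84 + 6*d² (n(d, l) = 6*(d*d - 14) = 6*(d² - 14) = 6*(-14 + d²) = -84 + 6*d²)
a = -139911/34978 (a = -4 + 1/(3088 + (-84 + 6*73²)) = -4 + 1/(3088 + (-84 + 6*5329)) = -4 + 1/(3088 + (-84 + 31974)) = -4 + 1/(3088 + 31890) = -4 + 1/34978 = -139911/34978 ≈ -4.0000)
a/N(187) + L/(20342 + 9390) = -139911/34978/187 - 14444/(20342 + 9390) = -139911/34978*1/187 - 14444/29732 = -139911/6540886 - 14444*1/29732 = -139911/6540886 - 3611/7433 = -24659097809/48618405638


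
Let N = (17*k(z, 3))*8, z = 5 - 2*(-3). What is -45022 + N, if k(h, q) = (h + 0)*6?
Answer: -36046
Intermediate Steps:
z = 11 (z = 5 + 6 = 11)
k(h, q) = 6*h (k(h, q) = h*6 = 6*h)
N = 8976 (N = (17*(6*11))*8 = (17*66)*8 = 1122*8 = 8976)
-45022 + N = -45022 + 8976 = -36046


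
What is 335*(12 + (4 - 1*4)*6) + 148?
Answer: 4168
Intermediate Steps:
335*(12 + (4 - 1*4)*6) + 148 = 335*(12 + (4 - 4)*6) + 148 = 335*(12 + 0*6) + 148 = 335*(12 + 0) + 148 = 335*12 + 148 = 4020 + 148 = 4168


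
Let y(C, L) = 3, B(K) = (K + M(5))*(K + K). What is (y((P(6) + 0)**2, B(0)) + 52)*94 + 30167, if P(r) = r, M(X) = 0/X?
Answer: 35337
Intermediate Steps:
M(X) = 0
B(K) = 2*K**2 (B(K) = (K + 0)*(K + K) = K*(2*K) = 2*K**2)
(y((P(6) + 0)**2, B(0)) + 52)*94 + 30167 = (3 + 52)*94 + 30167 = 55*94 + 30167 = 5170 + 30167 = 35337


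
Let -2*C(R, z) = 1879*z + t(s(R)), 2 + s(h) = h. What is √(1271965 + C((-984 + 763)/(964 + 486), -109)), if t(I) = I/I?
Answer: √1374370 ≈ 1172.3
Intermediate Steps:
s(h) = -2 + h
t(I) = 1
C(R, z) = -½ - 1879*z/2 (C(R, z) = -(1879*z + 1)/2 = -(1 + 1879*z)/2 = -½ - 1879*z/2)
√(1271965 + C((-984 + 763)/(964 + 486), -109)) = √(1271965 + (-½ - 1879/2*(-109))) = √(1271965 + (-½ + 204811/2)) = √(1271965 + 102405) = √1374370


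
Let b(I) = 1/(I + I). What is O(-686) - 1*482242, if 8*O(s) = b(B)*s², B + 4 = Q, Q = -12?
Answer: -30981137/64 ≈ -4.8408e+5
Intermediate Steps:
B = -16 (B = -4 - 12 = -16)
b(I) = 1/(2*I)
O(s) = -s²/256 (O(s) = (((½)/(-16))*s²)/8 = (((½)*(-1/16))*s²)/8 = (-s²/32)/8 = -s²/256)
O(-686) - 1*482242 = -1/256*(-686)² - 1*482242 = -1/256*470596 - 482242 = -117649/64 - 482242 = -30981137/64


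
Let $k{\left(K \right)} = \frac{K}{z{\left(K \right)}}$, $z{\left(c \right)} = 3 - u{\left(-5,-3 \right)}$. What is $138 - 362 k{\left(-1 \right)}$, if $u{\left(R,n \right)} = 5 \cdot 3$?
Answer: $\frac{647}{6} \approx 107.83$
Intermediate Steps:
$u{\left(R,n \right)} = 15$
$z{\left(c \right)} = -12$ ($z{\left(c \right)} = 3 - 15 = -12$)
$k{\left(K \right)} = - \frac{K}{12}$ ($k{\left(K \right)} = \frac{K}{-12} = K \left(- \frac{1}{12}\right) = - \frac{K}{12}$)
$138 - 362 k{\left(-1 \right)} = 138 - 362 \left(\left(- \frac{1}{12}\right) \left(-1\right)\right) = 138 - \frac{181}{6} = \frac{647}{6}$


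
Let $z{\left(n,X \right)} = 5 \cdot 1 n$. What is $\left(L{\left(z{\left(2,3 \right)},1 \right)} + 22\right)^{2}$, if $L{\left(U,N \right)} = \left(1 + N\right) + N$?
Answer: $625$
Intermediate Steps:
$z{\left(n,X \right)} = 5 n$
$L{\left(U,N \right)} = 1 + 2 N$
$\left(L{\left(z{\left(2,3 \right)},1 \right)} + 22\right)^{2} = \left(\left(1 + 2 \cdot 1\right) + 22\right)^{2} = \left(\left(1 + 2\right) + 22\right)^{2} = \left(3 + 22\right)^{2} = 25^{2} = 625$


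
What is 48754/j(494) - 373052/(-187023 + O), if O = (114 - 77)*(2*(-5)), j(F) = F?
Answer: 245274895/2436109 ≈ 100.68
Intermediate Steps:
O = -370 (O = 37*(-10) = -370)
48754/j(494) - 373052/(-187023 + O) = 48754/494 - 373052/(-187023 - 370) = 48754*(1/494) - 373052/(-187393) = 1283/13 - 373052*(-1/187393) = 1283/13 + 373052/187393 = 245274895/2436109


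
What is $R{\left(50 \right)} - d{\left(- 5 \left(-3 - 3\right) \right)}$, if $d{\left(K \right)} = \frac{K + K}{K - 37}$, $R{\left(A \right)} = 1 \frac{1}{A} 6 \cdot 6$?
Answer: $\frac{1626}{175} \approx 9.2914$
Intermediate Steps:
$R{\left(A \right)} = \frac{36}{A}$ ($R{\left(A \right)} = \frac{1}{A} 6 \cdot 6 = \frac{6}{A} 6 = \frac{36}{A}$)
$d{\left(K \right)} = \frac{2 K}{-37 + K}$
$R{\left(50 \right)} - d{\left(- 5 \left(-3 - 3\right) \right)} = \frac{36}{50} - \frac{2 \left(- 5 \left(-3 - 3\right)\right)}{-37 - 5 \left(-3 - 3\right)} = 36 \cdot \frac{1}{50} - \frac{2 \left(\left(-5\right) \left(-6\right)\right)}{-37 - -30} = \frac{18}{25} - 2 \cdot 30 \frac{1}{-37 + 30} = \frac{18}{25} - 2 \cdot 30 \frac{1}{-7} = \frac{18}{25} - 2 \cdot 30 \left(- \frac{1}{7}\right) = \frac{18}{25} - - \frac{60}{7} = \frac{18}{25} + \frac{60}{7} = \frac{1626}{175}$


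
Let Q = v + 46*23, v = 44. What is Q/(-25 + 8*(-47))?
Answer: -1102/401 ≈ -2.7481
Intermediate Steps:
Q = 1102 (Q = 44 + 46*23 = 44 + 1058 = 1102)
Q/(-25 + 8*(-47)) = 1102/(-25 + 8*(-47)) = 1102/(-25 - 376) = 1102/(-401) = 1102*(-1/401) = -1102/401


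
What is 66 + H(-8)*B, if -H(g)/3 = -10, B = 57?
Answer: 1776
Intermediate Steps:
H(g) = 30 (H(g) = -3*(-10) = 30)
66 + H(-8)*B = 66 + 30*57 = 66 + 1710 = 1776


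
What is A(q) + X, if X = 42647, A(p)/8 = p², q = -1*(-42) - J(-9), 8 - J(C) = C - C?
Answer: 51895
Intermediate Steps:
J(C) = 8 (J(C) = 8 - (C - C) = 8 - 1*0 = 8 + 0 = 8)
q = 34 (q = -1*(-42) - 1*8 = 42 - 8 = 34)
A(p) = 8*p²
A(q) + X = 8*34² + 42647 = 8*1156 + 42647 = 9248 + 42647 = 51895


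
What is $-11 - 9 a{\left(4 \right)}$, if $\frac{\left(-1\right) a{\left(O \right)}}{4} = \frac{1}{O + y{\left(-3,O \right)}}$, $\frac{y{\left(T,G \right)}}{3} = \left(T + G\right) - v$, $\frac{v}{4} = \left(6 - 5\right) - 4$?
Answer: $- \frac{437}{43} \approx -10.163$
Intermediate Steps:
$v = -12$ ($v = 4 \left(\left(6 - 5\right) - 4\right) = 4 \left(1 - 4\right) = 4 \left(-3\right) = -12$)
$y{\left(T,G \right)} = 36 + 3 G + 3 T$ ($y{\left(T,G \right)} = 3 \left(\left(T + G\right) - -12\right) = 3 \left(\left(G + T\right) + 12\right) = 3 \left(12 + G + T\right) = 36 + 3 G + 3 T$)
$a{\left(O \right)} = - \frac{4}{27 + 4 O}$ ($a{\left(O \right)} = - \frac{4}{O + \left(36 + 3 O + 3 \left(-3\right)\right)} = - \frac{4}{O + \left(36 + 3 O - 9\right)} = - \frac{4}{O + \left(27 + 3 O\right)} = - \frac{4}{27 + 4 O}$)
$-11 - 9 a{\left(4 \right)} = -11 - 9 \left(- \frac{4}{27 + 4 \cdot 4}\right) = -11 - 9 \left(- \frac{4}{27 + 16}\right) = -11 - 9 \left(- \frac{4}{43}\right) = -11 - 9 \left(\left(-4\right) \frac{1}{43}\right) = -11 - - \frac{36}{43} = -11 + \frac{36}{43} = - \frac{437}{43}$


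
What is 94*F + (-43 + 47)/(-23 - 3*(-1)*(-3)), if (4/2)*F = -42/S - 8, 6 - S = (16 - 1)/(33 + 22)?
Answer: -17299/24 ≈ -720.79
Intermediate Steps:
S = 63/11 (S = 6 - (16 - 1)/(33 + 22) = 6 - 15/55 = 6 - 1*3/11 = 6 - 3/11 = 63/11 ≈ 5.7273)
F = -23/3 (F = (-42/63/11 - 8)/2 = (-42*11/63 - 8)/2 = (-22/3 - 8)/2 = (½)*(-46/3) = -23/3 ≈ -7.6667)
94*F + (-43 + 47)/(-23 - 3*(-1)*(-3)) = 94*(-23/3) + (-43 + 47)/(-23 - 3*(-1)*(-3)) = -2162/3 + 4/(-23 + 3*(-3)) = -2162/3 + 4/(-23 - 9) = -2162/3 + 4/(-32) = -2162/3 + 4*(-1/32) = -2162/3 - ⅛ = -17299/24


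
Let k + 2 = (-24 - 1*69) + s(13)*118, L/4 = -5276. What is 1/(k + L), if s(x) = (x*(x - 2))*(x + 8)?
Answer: 1/333155 ≈ 3.0016e-6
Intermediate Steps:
L = -21104 (L = 4*(-5276) = -21104)
s(x) = x*(-2 + x)*(8 + x) (s(x) = (x*(-2 + x))*(8 + x) = x*(-2 + x)*(8 + x))
k = 354259 (k = -2 + ((-24 - 1*69) + (13*(-16 + 13² + 6*13))*118) = -2 + ((-24 - 69) + (13*(-16 + 169 + 78))*118) = -2 + (-93 + (13*231)*118) = -2 + (-93 + 3003*118) = -2 + (-93 + 354354) = -2 + 354261 = 354259)
1/(k + L) = 1/(354259 - 21104) = 1/333155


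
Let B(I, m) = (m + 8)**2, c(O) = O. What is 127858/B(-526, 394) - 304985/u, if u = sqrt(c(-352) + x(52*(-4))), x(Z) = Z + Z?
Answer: 63929/80802 + 304985*I*sqrt(3)/48 ≈ 0.79118 + 11005.0*I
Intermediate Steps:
x(Z) = 2*Z
u = 16*I*sqrt(3) (u = sqrt(-352 + 2*(52*(-4))) = sqrt(-352 + 2*(-208)) = sqrt(-352 - 416) = sqrt(-768) = 16*I*sqrt(3) ≈ 27.713*I)
B(I, m) = (8 + m)**2
127858/B(-526, 394) - 304985/u = 127858/((8 + 394)**2) - 304985*(-I*sqrt(3)/48) = 127858/(402**2) - (-304985)*I*sqrt(3)/48 = 127858/161604 + 304985*I*sqrt(3)/48 = 127858*(1/161604) + 304985*I*sqrt(3)/48 = 63929/80802 + 304985*I*sqrt(3)/48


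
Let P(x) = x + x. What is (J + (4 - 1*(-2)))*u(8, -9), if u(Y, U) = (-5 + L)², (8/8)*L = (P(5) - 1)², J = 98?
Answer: 600704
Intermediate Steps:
P(x) = 2*x
L = 81 (L = (2*5 - 1)² = (10 - 1)² = 9² = 81)
u(Y, U) = 5776 (u(Y, U) = (-5 + 81)² = 76² = 5776)
(J + (4 - 1*(-2)))*u(8, -9) = (98 + (4 - 1*(-2)))*5776 = (98 + (4 + 2))*5776 = (98 + 6)*5776 = 104*5776 = 600704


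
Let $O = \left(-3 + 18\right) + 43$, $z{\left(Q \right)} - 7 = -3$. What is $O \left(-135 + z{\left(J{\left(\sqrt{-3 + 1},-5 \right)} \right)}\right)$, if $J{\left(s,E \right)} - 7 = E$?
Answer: $-7598$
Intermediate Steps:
$J{\left(s,E \right)} = 7 + E$
$z{\left(Q \right)} = 4$ ($z{\left(Q \right)} = 7 - 3 = 4$)
$O = 58$ ($O = 15 + 43 = 58$)
$O \left(-135 + z{\left(J{\left(\sqrt{-3 + 1},-5 \right)} \right)}\right) = 58 \left(-135 + 4\right) = 58 \left(-131\right) = -7598$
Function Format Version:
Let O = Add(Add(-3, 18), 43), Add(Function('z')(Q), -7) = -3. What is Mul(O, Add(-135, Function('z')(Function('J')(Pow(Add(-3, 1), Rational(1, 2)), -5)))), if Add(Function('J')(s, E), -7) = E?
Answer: -7598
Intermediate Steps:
Function('J')(s, E) = Add(7, E)
Function('z')(Q) = 4 (Function('z')(Q) = Add(7, -3) = 4)
O = 58 (O = Add(15, 43) = 58)
Mul(O, Add(-135, Function('z')(Function('J')(Pow(Add(-3, 1), Rational(1, 2)), -5)))) = Mul(58, Add(-135, 4)) = Mul(58, -131) = -7598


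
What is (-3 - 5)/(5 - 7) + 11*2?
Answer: 26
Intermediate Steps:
(-3 - 5)/(5 - 7) + 11*2 = -8/(-2) + 22 = -8*(-½) + 22 = 4 + 22 = 26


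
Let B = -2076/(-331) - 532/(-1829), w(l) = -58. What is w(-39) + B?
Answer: -31140046/605399 ≈ -51.437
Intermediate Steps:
B = 3973096/605399 (B = -2076*(-1/331) - 532*(-1/1829) = 2076/331 + 532/1829 = 3973096/605399 ≈ 6.5628)
w(-39) + B = -58 + 3973096/605399 = -31140046/605399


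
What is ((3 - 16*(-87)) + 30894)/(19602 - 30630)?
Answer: -10763/3676 ≈ -2.9279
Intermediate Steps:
((3 - 16*(-87)) + 30894)/(19602 - 30630) = ((3 + 1392) + 30894)/(-11028) = (1395 + 30894)*(-1/11028) = 32289*(-1/11028) = -10763/3676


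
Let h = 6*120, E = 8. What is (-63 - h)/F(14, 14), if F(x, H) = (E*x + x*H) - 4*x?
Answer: -87/28 ≈ -3.1071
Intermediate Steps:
h = 720
F(x, H) = 4*x + H*x (F(x, H) = (8*x + x*H) - 4*x = (8*x + H*x) - 4*x = 4*x + H*x)
(-63 - h)/F(14, 14) = (-63 - 1*720)/((14*(4 + 14))) = (-63 - 720)/((14*18)) = -783/252 = -783*1/252 = -87/28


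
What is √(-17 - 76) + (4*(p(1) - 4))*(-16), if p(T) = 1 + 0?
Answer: 192 + I*√93 ≈ 192.0 + 9.6436*I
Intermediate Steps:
p(T) = 1
√(-17 - 76) + (4*(p(1) - 4))*(-16) = √(-17 - 76) + (4*(1 - 4))*(-16) = √(-93) + (4*(-3))*(-16) = I*√93 - 12*(-16) = I*√93 + 192 = 192 + I*√93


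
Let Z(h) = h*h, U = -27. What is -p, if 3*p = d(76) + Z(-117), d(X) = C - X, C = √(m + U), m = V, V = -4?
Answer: -13613/3 - I*√31/3 ≈ -4537.7 - 1.8559*I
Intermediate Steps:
m = -4
C = I*√31 (C = √(-4 - 27) = √(-31) = I*√31 ≈ 5.5678*I)
Z(h) = h²
d(X) = -X + I*√31 (d(X) = I*√31 - X = -X + I*√31)
p = 13613/3 + I*√31/3 (p = ((-1*76 + I*√31) + (-117)²)/3 = ((-76 + I*√31) + 13689)/3 = (13613 + I*√31)/3 = 13613/3 + I*√31/3 ≈ 4537.7 + 1.8559*I)
-p = -(13613/3 + I*√31/3) = -13613/3 - I*√31/3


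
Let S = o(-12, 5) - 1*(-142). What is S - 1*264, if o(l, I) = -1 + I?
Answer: -118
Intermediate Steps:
S = 146 (S = (-1 + 5) - 1*(-142) = 4 + 142 = 146)
S - 1*264 = 146 - 1*264 = 146 - 264 = -118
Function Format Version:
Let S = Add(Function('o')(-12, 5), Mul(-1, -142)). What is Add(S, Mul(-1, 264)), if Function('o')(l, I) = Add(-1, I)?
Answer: -118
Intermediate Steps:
S = 146 (S = Add(Add(-1, 5), Mul(-1, -142)) = Add(4, 142) = 146)
Add(S, Mul(-1, 264)) = Add(146, Mul(-1, 264)) = Add(146, -264) = -118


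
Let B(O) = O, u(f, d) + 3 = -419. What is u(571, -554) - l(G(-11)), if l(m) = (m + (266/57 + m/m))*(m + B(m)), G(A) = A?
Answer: -1618/3 ≈ -539.33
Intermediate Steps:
u(f, d) = -422 (u(f, d) = -3 - 419 = -422)
l(m) = 2*m*(17/3 + m) (l(m) = (m + (266/57 + m/m))*(m + m) = (m + (266*(1/57) + 1))*(2*m) = (m + (14/3 + 1))*(2*m) = (m + 17/3)*(2*m) = (17/3 + m)*(2*m) = 2*m*(17/3 + m))
u(571, -554) - l(G(-11)) = -422 - 2*(-11)*(17 + 3*(-11))/3 = -422 - 2*(-11)*(17 - 33)/3 = -422 - 2*(-11)*(-16)/3 = -422 - 1*352/3 = -422 - 352/3 = -1618/3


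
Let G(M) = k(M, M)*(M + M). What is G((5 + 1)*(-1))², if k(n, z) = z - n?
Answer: 0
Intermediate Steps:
G(M) = 0 (G(M) = (M - M)*(M + M) = 0*(2*M) = 0)
G((5 + 1)*(-1))² = 0² = 0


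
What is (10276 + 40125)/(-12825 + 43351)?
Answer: 50401/30526 ≈ 1.6511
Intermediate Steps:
(10276 + 40125)/(-12825 + 43351) = 50401/30526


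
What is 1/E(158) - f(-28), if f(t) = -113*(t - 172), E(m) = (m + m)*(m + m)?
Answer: -2256745599/99856 ≈ -22600.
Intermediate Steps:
E(m) = 4*m² (E(m) = (2*m)*(2*m) = 4*m²)
f(t) = 19436 - 113*t (f(t) = -113*(-172 + t) = 19436 - 113*t)
1/E(158) - f(-28) = 1/(4*158²) - (19436 - 113*(-28)) = 1/(4*24964) - (19436 + 3164) = 1/99856 - 1*22600 = 1/99856 - 22600 = -2256745599/99856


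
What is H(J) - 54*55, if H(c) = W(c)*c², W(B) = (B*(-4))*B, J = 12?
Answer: -85914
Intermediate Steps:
W(B) = -4*B² (W(B) = (-4*B)*B = -4*B²)
H(c) = -4*c⁴ (H(c) = (-4*c²)*c² = -4*c⁴)
H(J) - 54*55 = -4*12⁴ - 54*55 = -4*20736 - 2970 = -82944 - 2970 = -85914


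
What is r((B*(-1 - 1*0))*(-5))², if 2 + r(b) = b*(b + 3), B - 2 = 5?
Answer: 1763584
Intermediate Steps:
B = 7 (B = 2 + 5 = 7)
r(b) = -2 + b*(3 + b) (r(b) = -2 + b*(b + 3) = -2 + b*(3 + b))
r((B*(-1 - 1*0))*(-5))² = (-2 + ((7*(-1 - 1*0))*(-5))² + 3*((7*(-1 - 1*0))*(-5)))² = (-2 + ((7*(-1 + 0))*(-5))² + 3*((7*(-1 + 0))*(-5)))² = (-2 + ((7*(-1))*(-5))² + 3*((7*(-1))*(-5)))² = (-2 + (-7*(-5))² + 3*(-7*(-5)))² = (-2 + 35² + 3*35)² = (-2 + 1225 + 105)² = 1328² = 1763584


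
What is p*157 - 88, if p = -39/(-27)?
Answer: 1249/9 ≈ 138.78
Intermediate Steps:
p = 13/9 (p = -39*(-1/27) = 13/9 ≈ 1.4444)
p*157 - 88 = (13/9)*157 - 88 = 2041/9 - 88 = 1249/9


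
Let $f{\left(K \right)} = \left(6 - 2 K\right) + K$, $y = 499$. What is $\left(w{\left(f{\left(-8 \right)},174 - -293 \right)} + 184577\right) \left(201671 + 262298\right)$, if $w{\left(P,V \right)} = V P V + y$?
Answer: $1502481020018$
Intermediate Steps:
$f{\left(K \right)} = 6 - K$
$w{\left(P,V \right)} = 499 + P V^{2}$ ($w{\left(P,V \right)} = V P V + 499 = P V V + 499 = P V^{2} + 499 = 499 + P V^{2}$)
$\left(w{\left(f{\left(-8 \right)},174 - -293 \right)} + 184577\right) \left(201671 + 262298\right) = \left(\left(499 + \left(6 - -8\right) \left(174 - -293\right)^{2}\right) + 184577\right) \left(201671 + 262298\right) = \left(\left(499 + \left(6 + 8\right) \left(174 + 293\right)^{2}\right) + 184577\right) 463969 = \left(\left(499 + 14 \cdot 467^{2}\right) + 184577\right) 463969 = \left(\left(499 + 14 \cdot 218089\right) + 184577\right) 463969 = \left(\left(499 + 3053246\right) + 184577\right) 463969 = \left(3053745 + 184577\right) 463969 = 3238322 \cdot 463969 = 1502481020018$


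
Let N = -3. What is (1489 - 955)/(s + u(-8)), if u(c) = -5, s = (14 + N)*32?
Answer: 534/347 ≈ 1.5389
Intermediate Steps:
s = 352 (s = (14 - 3)*32 = 11*32 = 352)
(1489 - 955)/(s + u(-8)) = (1489 - 955)/(352 - 5) = 534/347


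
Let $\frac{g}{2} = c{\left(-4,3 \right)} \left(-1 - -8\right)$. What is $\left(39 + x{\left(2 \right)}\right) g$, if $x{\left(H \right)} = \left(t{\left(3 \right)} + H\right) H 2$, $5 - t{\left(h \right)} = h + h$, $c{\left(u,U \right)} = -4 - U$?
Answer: $-4214$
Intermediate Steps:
$t{\left(h \right)} = 5 - 2 h$ ($t{\left(h \right)} = 5 - \left(h + h\right) = 5 - 2 h$)
$g = -98$ ($g = 2 \left(-4 - 3\right) \left(-1 - -8\right) = 2 \left(-4 - 3\right) \left(-1 + 8\right) = 2 \left(\left(-7\right) 7\right) = 2 \left(-49\right) = -98$)
$x{\left(H \right)} = 2 H \left(-1 + H\right)$ ($x{\left(H \right)} = \left(\left(5 - 6\right) + H\right) H 2 = \left(\left(5 - 6\right) + H\right) 2 H = \left(-1 + H\right) 2 H = 2 H \left(-1 + H\right)$)
$\left(39 + x{\left(2 \right)}\right) g = \left(39 + 2 \cdot 2 \left(-1 + 2\right)\right) \left(-98\right) = \left(39 + 2 \cdot 2 \cdot 1\right) \left(-98\right) = \left(39 + 4\right) \left(-98\right) = 43 \left(-98\right) = -4214$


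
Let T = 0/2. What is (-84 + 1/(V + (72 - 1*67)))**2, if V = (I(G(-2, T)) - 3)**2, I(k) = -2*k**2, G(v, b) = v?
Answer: 111999889/15876 ≈ 7054.7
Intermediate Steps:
T = 0 (T = 0*(1/2) = 0)
V = 121 (V = (-2*(-2)**2 - 3)**2 = (-2*4 - 3)**2 = (-8 - 3)**2 = (-11)**2 = 121)
(-84 + 1/(V + (72 - 1*67)))**2 = (-84 + 1/(121 + (72 - 1*67)))**2 = (-84 + 1/(121 + (72 - 67)))**2 = (-84 + 1/(121 + 5))**2 = (-84 + 1/126)**2 = (-10583/126)**2 = 111999889/15876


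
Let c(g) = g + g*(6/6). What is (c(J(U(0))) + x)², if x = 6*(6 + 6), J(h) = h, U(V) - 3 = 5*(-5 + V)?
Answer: 784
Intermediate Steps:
U(V) = -22 + 5*V (U(V) = 3 + 5*(-5 + V) = 3 + (-25 + 5*V) = -22 + 5*V)
c(g) = 2*g (c(g) = g + g*(6*(⅙)) = g + g*1 = g + g = 2*g)
x = 72 (x = 6*12 = 72)
(c(J(U(0))) + x)² = (2*(-22 + 5*0) + 72)² = (2*(-22 + 0) + 72)² = (2*(-22) + 72)² = (-44 + 72)² = 28² = 784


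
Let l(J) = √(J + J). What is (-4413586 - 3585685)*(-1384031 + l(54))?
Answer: 11071239041401 - 47995626*√3 ≈ 1.1071e+13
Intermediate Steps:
l(J) = √2*√J (l(J) = √(2*J) = √2*√J)
(-4413586 - 3585685)*(-1384031 + l(54)) = (-4413586 - 3585685)*(-1384031 + √2*√54) = -7999271*(-1384031 + √2*(3*√6)) = -7999271*(-1384031 + 6*√3) = 11071239041401 - 47995626*√3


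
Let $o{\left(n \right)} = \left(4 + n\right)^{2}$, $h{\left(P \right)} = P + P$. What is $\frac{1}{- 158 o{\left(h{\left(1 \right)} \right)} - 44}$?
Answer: $- \frac{1}{5732} \approx -0.00017446$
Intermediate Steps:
$h{\left(P \right)} = 2 P$
$\frac{1}{- 158 o{\left(h{\left(1 \right)} \right)} - 44} = \frac{1}{- 158 \left(4 + 2 \cdot 1\right)^{2} - 44} = \frac{1}{- 158 \left(4 + 2\right)^{2} - 44} = \frac{1}{- 158 \cdot 6^{2} - 44} = \frac{1}{\left(-158\right) 36 - 44} = \frac{1}{-5688 - 44} = \frac{1}{-5732} = - \frac{1}{5732}$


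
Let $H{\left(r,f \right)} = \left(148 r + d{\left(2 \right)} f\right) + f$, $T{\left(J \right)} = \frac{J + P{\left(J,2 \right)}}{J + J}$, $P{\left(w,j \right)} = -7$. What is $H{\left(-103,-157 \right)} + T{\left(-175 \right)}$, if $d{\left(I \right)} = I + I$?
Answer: $- \frac{400712}{25} \approx -16028.0$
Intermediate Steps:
$T{\left(J \right)} = \frac{-7 + J}{2 J}$ ($T{\left(J \right)} = \frac{J - 7}{J + J} = \frac{-7 + J}{2 J}$)
$d{\left(I \right)} = 2 I$
$H{\left(r,f \right)} = 5 f + 148 r$ ($H{\left(r,f \right)} = \left(148 r + 2 \cdot 2 f\right) + f = \left(148 r + 4 f\right) + f = \left(4 f + 148 r\right) + f = 5 f + 148 r$)
$H{\left(-103,-157 \right)} + T{\left(-175 \right)} = \left(5 \left(-157\right) + 148 \left(-103\right)\right) + \frac{-7 - 175}{2 \left(-175\right)} = \left(-785 - 15244\right) + \frac{1}{2} \left(- \frac{1}{175}\right) \left(-182\right) = -16029 + \frac{13}{25} = - \frac{400712}{25}$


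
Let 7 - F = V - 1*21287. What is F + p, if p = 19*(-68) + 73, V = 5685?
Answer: 14390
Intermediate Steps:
F = 15609 (F = 7 - (5685 - 1*21287) = 7 - (5685 - 21287) = 7 - 1*(-15602) = 7 + 15602 = 15609)
p = -1219 (p = -1292 + 73 = -1219)
F + p = 15609 - 1219 = 14390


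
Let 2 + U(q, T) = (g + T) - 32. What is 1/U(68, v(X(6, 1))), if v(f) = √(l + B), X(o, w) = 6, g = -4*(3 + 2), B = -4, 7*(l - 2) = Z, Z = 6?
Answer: -189/10210 - I*√14/10210 ≈ -0.018511 - 0.00036647*I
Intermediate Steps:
l = 20/7 (l = 2 + (⅐)*6 = 2 + 6/7 = 20/7 ≈ 2.8571)
g = -20 (g = -4*5 = -20)
v(f) = 2*I*√14/7 (v(f) = √(20/7 - 4) = √(-8/7) = 2*I*√14/7)
U(q, T) = -54 + T (U(q, T) = -2 + ((-20 + T) - 32) = -2 + (-52 + T) = -54 + T)
1/U(68, v(X(6, 1))) = 1/(-54 + 2*I*√14/7)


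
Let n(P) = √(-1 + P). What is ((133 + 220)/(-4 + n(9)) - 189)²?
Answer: 1193331/8 + 258043*√2/4 ≈ 2.4040e+5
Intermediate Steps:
((133 + 220)/(-4 + n(9)) - 189)² = ((133 + 220)/(-4 + √(-1 + 9)) - 189)² = (353/(-4 + √8) - 189)² = (353/(-4 + 2*√2) - 189)² = (-189 + 353/(-4 + 2*√2))²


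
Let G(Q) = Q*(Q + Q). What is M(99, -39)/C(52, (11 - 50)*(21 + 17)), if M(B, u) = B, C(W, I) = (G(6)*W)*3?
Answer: 11/1248 ≈ 0.0088141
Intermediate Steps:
G(Q) = 2*Q² (G(Q) = Q*(2*Q) = 2*Q²)
C(W, I) = 216*W (C(W, I) = ((2*6²)*W)*3 = ((2*36)*W)*3 = (72*W)*3 = 216*W)
M(99, -39)/C(52, (11 - 50)*(21 + 17)) = 99/((216*52)) = 99/11232 = 99*(1/11232) = 11/1248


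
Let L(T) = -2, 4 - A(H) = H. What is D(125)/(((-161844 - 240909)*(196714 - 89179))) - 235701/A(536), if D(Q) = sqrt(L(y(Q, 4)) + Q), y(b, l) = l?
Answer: 235701/532 - sqrt(123)/43310043855 ≈ 443.05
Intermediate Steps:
A(H) = 4 - H
D(Q) = sqrt(-2 + Q)
D(125)/(((-161844 - 240909)*(196714 - 89179))) - 235701/A(536) = sqrt(-2 + 125)/(((-161844 - 240909)*(196714 - 89179))) - 235701/(4 - 1*536) = sqrt(123)/((-402753*107535)) - 235701/(4 - 536) = sqrt(123)/(-43310043855) - 235701/(-532) = sqrt(123)*(-1/43310043855) - 235701*(-1/532) = -sqrt(123)/43310043855 + 235701/532 = 235701/532 - sqrt(123)/43310043855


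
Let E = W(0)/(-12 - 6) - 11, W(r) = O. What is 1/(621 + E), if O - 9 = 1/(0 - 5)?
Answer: 45/27428 ≈ 0.0016407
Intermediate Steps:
O = 44/5 (O = 9 + 1/(0 - 5) = 9 + 1/(-5) = 9 - ⅕ = 44/5 ≈ 8.8000)
W(r) = 44/5
E = -517/45 (E = (44/5)/(-12 - 6) - 11 = (44/5)/(-18) - 11 = -1/18*44/5 - 11 = -22/45 - 11 = -517/45 ≈ -11.489)
1/(621 + E) = 1/(621 - 517/45) = 1/(27428/45) = 45/27428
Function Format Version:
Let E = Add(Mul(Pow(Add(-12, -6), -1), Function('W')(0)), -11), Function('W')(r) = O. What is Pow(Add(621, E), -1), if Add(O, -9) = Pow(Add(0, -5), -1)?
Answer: Rational(45, 27428) ≈ 0.0016407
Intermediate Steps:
O = Rational(44, 5) (O = Add(9, Pow(Add(0, -5), -1)) = Add(9, Pow(-5, -1)) = Add(9, Rational(-1, 5)) = Rational(44, 5) ≈ 8.8000)
Function('W')(r) = Rational(44, 5)
E = Rational(-517, 45) (E = Add(Mul(Pow(Add(-12, -6), -1), Rational(44, 5)), -11) = Add(Mul(Pow(-18, -1), Rational(44, 5)), -11) = Add(Mul(Rational(-1, 18), Rational(44, 5)), -11) = Add(Rational(-22, 45), -11) = Rational(-517, 45) ≈ -11.489)
Pow(Add(621, E), -1) = Pow(Add(621, Rational(-517, 45)), -1) = Pow(Rational(27428, 45), -1) = Rational(45, 27428)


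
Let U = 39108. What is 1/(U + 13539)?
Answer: 1/52647 ≈ 1.8994e-5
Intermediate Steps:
1/(U + 13539) = 1/(39108 + 13539) = 1/52647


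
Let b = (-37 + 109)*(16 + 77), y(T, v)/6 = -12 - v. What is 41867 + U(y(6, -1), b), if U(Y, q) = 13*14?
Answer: 42049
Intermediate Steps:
y(T, v) = -72 - 6*v (y(T, v) = 6*(-12 - v) = -72 - 6*v)
b = 6696 (b = 72*93 = 6696)
U(Y, q) = 182
41867 + U(y(6, -1), b) = 41867 + 182 = 42049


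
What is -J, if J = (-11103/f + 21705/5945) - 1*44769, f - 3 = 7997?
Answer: 425821201467/9512000 ≈ 44767.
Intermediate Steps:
f = 8000 (f = 3 + 7997 = 8000)
J = -425821201467/9512000 (J = (-11103/8000 + 21705/5945) - 1*44769 = (-11103*1/8000 + 21705*(1/5945)) - 44769 = (-11103/8000 + 4341/1189) - 44769 = 21526533/9512000 - 44769 = -425821201467/9512000 ≈ -44767.)
-J = -1*(-425821201467/9512000) = 425821201467/9512000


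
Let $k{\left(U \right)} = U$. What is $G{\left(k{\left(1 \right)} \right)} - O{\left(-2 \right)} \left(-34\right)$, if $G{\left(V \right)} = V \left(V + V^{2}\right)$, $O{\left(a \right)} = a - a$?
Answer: $2$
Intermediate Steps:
$O{\left(a \right)} = 0$
$G{\left(k{\left(1 \right)} \right)} - O{\left(-2 \right)} \left(-34\right) = 1^{2} \left(1 + 1\right) - 0 \left(-34\right) = 1 \cdot 2 - 0 = 2 + 0 = 2$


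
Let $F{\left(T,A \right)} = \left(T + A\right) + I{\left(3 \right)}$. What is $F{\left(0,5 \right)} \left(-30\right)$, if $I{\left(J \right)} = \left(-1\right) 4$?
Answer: $-30$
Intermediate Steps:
$I{\left(J \right)} = -4$
$F{\left(T,A \right)} = -4 + A + T$ ($F{\left(T,A \right)} = \left(T + A\right) - 4 = \left(A + T\right) - 4 = -4 + A + T$)
$F{\left(0,5 \right)} \left(-30\right) = \left(-4 + 5 + 0\right) \left(-30\right) = 1 \left(-30\right) = -30$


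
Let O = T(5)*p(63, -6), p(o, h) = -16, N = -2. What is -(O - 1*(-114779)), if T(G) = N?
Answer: -114811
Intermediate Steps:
T(G) = -2
O = 32 (O = -2*(-16) = 32)
-(O - 1*(-114779)) = -(32 - 1*(-114779)) = -(32 + 114779) = -1*114811 = -114811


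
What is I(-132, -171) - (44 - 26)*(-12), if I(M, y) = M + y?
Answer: -87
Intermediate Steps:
I(-132, -171) - (44 - 26)*(-12) = (-132 - 171) - (44 - 26)*(-12) = -303 - 18*(-12) = -303 - 1*(-216) = -303 + 216 = -87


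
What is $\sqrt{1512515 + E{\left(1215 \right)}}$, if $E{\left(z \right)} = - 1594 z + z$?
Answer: $2 i \sqrt{105745} \approx 650.37 i$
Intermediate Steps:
$E{\left(z \right)} = - 1593 z$
$\sqrt{1512515 + E{\left(1215 \right)}} = \sqrt{1512515 - 1935495} = \sqrt{-422980} = 2 i \sqrt{105745}$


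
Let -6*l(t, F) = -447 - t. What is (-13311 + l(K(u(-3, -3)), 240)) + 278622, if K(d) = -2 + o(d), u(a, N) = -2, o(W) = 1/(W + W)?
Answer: 2123081/8 ≈ 2.6539e+5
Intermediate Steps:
o(W) = 1/(2*W)
K(d) = -2 + 1/(2*d)
l(t, F) = 149/2 + t/6 (l(t, F) = -(-447 - t)/6 = 149/2 + t/6)
(-13311 + l(K(u(-3, -3)), 240)) + 278622 = (-13311 + (149/2 + (-2 + (1/2)/(-2))/6)) + 278622 = (-13311 + (149/2 + (-2 + (1/2)*(-1/2))/6)) + 278622 = (-13311 + (149/2 + (-2 - 1/4)/6)) + 278622 = (-13311 + (149/2 + (1/6)*(-9/4))) + 278622 = (-13311 + (149/2 - 3/8)) + 278622 = (-13311 + 593/8) + 278622 = -105895/8 + 278622 = 2123081/8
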